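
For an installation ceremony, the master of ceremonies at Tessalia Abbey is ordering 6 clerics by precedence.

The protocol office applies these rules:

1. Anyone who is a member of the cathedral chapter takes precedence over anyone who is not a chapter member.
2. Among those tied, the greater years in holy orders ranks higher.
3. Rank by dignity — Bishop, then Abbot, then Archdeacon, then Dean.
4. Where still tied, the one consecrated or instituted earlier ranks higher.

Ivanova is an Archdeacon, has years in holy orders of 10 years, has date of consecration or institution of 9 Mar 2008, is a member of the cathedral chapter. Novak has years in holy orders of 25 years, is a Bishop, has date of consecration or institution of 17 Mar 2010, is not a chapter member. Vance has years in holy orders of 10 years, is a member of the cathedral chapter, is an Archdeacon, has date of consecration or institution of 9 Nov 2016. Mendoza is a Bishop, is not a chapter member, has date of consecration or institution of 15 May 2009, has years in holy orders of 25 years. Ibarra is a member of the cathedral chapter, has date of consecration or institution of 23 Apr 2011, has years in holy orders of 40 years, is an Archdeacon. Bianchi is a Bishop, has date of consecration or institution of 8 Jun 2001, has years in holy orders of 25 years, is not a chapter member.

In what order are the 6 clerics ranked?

By the first rule: Ibarra, Ivanova and Vance (each a member of the cathedral chapter); then Bianchi, Mendoza and Novak (each not a chapter member).
Among Ibarra, Ivanova and Vance, by years in holy orders (higher first): Ibarra (40 years) before Ivanova and Vance (10 years).
Ivanova and Vance are each Archdeacon, so the next rule applies.
Among Ivanova and Vance, by date of consecration or institution (earlier first): Ivanova (9 Mar 2008) before Vance (9 Nov 2016).
Bianchi, Mendoza and Novak all have years in holy orders 25 years, so the next rule applies.
Bianchi, Mendoza and Novak are each Bishop, so the next rule applies.
Among Bianchi, Mendoza and Novak, by date of consecration or institution (earlier first): Bianchi (8 Jun 2001) before Mendoza (15 May 2009) before Novak (17 Mar 2010).
Full order: Ibarra, Ivanova, Vance, Bianchi, Mendoza, Novak.

Ibarra, Ivanova, Vance, Bianchi, Mendoza, Novak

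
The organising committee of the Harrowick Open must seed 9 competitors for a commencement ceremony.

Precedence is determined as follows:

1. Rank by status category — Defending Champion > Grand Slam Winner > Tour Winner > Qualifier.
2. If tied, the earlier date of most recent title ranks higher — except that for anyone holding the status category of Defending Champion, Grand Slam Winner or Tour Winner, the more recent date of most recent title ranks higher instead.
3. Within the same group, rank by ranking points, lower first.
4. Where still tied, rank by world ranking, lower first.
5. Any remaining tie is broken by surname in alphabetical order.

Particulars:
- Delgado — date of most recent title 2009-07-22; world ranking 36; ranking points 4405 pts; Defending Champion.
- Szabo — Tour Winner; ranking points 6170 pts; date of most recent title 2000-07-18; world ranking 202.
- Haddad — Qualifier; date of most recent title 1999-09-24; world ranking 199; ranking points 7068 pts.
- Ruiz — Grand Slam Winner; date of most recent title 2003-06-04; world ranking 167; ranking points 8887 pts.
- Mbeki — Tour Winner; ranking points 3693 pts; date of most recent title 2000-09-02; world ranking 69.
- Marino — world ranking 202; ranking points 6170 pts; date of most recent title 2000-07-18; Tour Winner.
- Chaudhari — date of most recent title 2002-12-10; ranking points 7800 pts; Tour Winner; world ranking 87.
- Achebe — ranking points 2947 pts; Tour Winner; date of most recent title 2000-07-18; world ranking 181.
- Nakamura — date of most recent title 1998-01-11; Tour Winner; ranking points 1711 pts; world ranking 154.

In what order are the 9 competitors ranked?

By status category: Delgado (Defending Champion); then Ruiz (Grand Slam Winner); then Chaudhari, Mbeki, Achebe, Marino, Szabo and Nakamura (Tour Winner); then Haddad (Qualifier).
Among Chaudhari, Mbeki, Achebe, Marino, Szabo and Nakamura, by date of most recent title (later first) (reversed rule for this group): Chaudhari (2002-12-10) before Mbeki (2000-09-02) before Achebe, Marino and Szabo (2000-07-18) before Nakamura (1998-01-11).
Among Achebe, Marino and Szabo, by ranking points (lower first): Achebe (2947 pts) before Marino and Szabo (6170 pts).
Marino and Szabo both have world ranking 202, so the next rule applies.
Among Marino and Szabo, alphabetically by surname: Marino before Szabo.
Full order: Delgado, Ruiz, Chaudhari, Mbeki, Achebe, Marino, Szabo, Nakamura, Haddad.

Delgado, Ruiz, Chaudhari, Mbeki, Achebe, Marino, Szabo, Nakamura, Haddad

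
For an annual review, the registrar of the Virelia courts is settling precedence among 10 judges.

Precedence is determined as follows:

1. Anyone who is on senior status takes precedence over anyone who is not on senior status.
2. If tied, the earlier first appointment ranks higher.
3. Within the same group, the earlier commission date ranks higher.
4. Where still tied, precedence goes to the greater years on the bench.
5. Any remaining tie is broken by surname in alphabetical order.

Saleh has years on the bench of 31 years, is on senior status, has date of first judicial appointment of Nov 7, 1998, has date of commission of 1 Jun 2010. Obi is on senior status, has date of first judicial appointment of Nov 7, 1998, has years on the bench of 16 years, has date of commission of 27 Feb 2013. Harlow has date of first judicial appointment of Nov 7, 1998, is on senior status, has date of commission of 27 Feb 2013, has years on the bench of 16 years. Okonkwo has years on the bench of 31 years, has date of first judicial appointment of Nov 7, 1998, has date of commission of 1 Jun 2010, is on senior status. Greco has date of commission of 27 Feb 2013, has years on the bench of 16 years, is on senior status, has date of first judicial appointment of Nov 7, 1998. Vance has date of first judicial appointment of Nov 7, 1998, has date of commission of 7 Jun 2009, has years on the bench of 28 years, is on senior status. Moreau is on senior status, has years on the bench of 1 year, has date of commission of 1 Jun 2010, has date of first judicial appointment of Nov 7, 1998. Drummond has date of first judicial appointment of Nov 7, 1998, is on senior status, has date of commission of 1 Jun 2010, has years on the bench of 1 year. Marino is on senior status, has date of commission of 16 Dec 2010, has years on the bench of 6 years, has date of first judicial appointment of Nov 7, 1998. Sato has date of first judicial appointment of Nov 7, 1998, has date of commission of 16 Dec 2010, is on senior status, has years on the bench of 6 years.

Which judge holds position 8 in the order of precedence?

By the first rule: Vance, Okonkwo, Saleh, Drummond, Moreau, Marino, Sato, Greco, Harlow and Obi (each on senior status).
Vance, Okonkwo, Saleh, Drummond, Moreau, Marino, Sato, Greco, Harlow and Obi all have date of first judicial appointment Nov 7, 1998, so the next rule applies.
Among Vance, Okonkwo, Saleh, Drummond, Moreau, Marino, Sato, Greco, Harlow and Obi, by date of commission (earlier first): Vance (7 Jun 2009) before Okonkwo, Saleh, Drummond and Moreau (1 Jun 2010) before Marino and Sato (16 Dec 2010) before Greco, Harlow and Obi (27 Feb 2013).
Among Okonkwo, Saleh, Drummond and Moreau, by years on the bench (higher first): Okonkwo and Saleh (31 years) before Drummond and Moreau (1 year).
Among Okonkwo and Saleh, alphabetically by surname: Okonkwo before Saleh.
Among Drummond and Moreau, alphabetically by surname: Drummond before Moreau.
Marino and Sato both have years on the bench 6 years, so the next rule applies.
Among Marino and Sato, alphabetically by surname: Marino before Sato.
Greco, Harlow and Obi all have years on the bench 16 years, so the next rule applies.
Among Greco, Harlow and Obi, alphabetically by surname: Greco before Harlow before Obi.
Order: Vance, Okonkwo, Saleh, Drummond, Moreau, Marino, Sato, Greco, Harlow, Obi.

Greco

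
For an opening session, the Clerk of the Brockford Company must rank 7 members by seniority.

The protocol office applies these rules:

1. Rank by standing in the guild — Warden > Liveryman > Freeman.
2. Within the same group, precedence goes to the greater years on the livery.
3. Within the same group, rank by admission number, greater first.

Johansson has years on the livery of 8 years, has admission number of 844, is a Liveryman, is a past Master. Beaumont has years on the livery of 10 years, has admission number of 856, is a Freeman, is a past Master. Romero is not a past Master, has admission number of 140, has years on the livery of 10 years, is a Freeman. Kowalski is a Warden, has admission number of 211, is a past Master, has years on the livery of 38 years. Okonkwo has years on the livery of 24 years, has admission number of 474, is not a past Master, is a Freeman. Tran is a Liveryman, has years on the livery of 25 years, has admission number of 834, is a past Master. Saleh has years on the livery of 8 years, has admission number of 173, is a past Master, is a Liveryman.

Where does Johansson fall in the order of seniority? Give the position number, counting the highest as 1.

3

By standing in the guild: Kowalski (Warden); then Tran, Johansson and Saleh (Liveryman); then Okonkwo, Beaumont and Romero (Freeman).
Among Tran, Johansson and Saleh, by years on the livery (higher first): Tran (25 years) before Johansson and Saleh (8 years).
Among Johansson and Saleh, by admission number (higher first): Johansson (844) before Saleh (173).
Among Okonkwo, Beaumont and Romero, by years on the livery (higher first): Okonkwo (24 years) before Beaumont and Romero (10 years).
Among Beaumont and Romero, by admission number (higher first): Beaumont (856) before Romero (140).
Order: Kowalski, Tran, Johansson, Saleh, Okonkwo, Beaumont, Romero. So position 3.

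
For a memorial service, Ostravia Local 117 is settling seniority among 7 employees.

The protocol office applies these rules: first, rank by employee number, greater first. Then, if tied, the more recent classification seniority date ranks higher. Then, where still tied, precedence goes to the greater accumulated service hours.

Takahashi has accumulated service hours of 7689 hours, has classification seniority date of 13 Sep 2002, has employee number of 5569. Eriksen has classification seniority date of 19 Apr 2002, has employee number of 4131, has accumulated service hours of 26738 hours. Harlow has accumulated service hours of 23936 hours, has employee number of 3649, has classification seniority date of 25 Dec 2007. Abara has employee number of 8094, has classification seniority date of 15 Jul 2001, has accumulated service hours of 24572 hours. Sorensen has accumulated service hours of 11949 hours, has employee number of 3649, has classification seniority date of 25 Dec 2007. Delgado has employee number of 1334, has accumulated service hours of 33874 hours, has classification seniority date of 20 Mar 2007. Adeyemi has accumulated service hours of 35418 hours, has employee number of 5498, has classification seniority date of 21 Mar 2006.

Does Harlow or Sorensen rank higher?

Harlow

By employee number (higher first): Abara (8094); then Takahashi (5569); then Adeyemi (5498); then Eriksen (4131); then Harlow and Sorensen (both 3649); then Delgado (1334).
Harlow and Sorensen both have classification seniority date 25 Dec 2007, so the next rule applies.
Among Harlow and Sorensen, by accumulated service hours (higher first): Harlow (23936 hours) before Sorensen (11949 hours).
So Harlow takes precedence.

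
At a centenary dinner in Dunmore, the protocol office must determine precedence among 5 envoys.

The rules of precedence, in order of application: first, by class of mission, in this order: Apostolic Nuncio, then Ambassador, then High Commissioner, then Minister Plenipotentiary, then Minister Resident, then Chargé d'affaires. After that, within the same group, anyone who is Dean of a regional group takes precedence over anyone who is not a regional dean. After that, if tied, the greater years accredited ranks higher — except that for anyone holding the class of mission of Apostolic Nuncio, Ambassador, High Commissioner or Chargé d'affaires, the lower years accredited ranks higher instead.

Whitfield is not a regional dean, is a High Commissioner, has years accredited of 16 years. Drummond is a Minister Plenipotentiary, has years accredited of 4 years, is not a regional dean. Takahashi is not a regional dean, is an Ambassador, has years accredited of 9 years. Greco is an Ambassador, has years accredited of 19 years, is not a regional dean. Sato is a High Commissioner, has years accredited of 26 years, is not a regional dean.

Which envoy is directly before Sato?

Whitfield

By class of mission: Takahashi and Greco (Ambassador); then Whitfield and Sato (High Commissioner); then Drummond (Minister Plenipotentiary).
Takahashi and Greco are each not a regional dean, so the next rule applies.
Among Takahashi and Greco, by years accredited (lower first) (reversed rule for this group): Takahashi (9 years) before Greco (19 years).
Whitfield and Sato are each not a regional dean, so the next rule applies.
Among Whitfield and Sato, by years accredited (lower first) (reversed rule for this group): Whitfield (16 years) before Sato (26 years).
Order: Takahashi, Greco, Whitfield, Sato, Drummond.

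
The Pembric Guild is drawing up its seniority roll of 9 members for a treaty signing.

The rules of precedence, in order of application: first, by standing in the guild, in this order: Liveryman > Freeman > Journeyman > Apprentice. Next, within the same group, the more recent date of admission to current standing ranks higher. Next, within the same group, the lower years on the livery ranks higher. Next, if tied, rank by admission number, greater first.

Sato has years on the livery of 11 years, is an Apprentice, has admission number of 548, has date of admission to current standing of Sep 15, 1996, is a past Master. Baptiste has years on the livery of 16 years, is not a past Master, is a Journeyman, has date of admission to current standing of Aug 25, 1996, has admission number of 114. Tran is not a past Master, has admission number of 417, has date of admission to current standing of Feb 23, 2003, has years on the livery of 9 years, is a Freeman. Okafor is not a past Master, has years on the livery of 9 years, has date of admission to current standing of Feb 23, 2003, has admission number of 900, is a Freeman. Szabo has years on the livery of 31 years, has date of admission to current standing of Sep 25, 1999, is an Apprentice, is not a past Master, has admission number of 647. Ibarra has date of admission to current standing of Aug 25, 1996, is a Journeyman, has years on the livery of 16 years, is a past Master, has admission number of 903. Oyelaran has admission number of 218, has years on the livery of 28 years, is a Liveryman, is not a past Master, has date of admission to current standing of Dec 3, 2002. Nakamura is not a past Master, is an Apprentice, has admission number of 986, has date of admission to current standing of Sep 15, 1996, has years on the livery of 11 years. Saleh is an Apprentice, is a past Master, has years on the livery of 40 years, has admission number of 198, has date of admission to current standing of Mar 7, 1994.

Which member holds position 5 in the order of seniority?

Baptiste

By standing in the guild: Oyelaran (Liveryman); then Okafor and Tran (Freeman); then Ibarra and Baptiste (Journeyman); then Szabo, Nakamura, Sato and Saleh (Apprentice).
Okafor and Tran both have date of admission to current standing Feb 23, 2003, so the next rule applies.
Okafor and Tran both have years on the livery 9 years, so the next rule applies.
Among Okafor and Tran, by admission number (higher first): Okafor (900) before Tran (417).
Ibarra and Baptiste both have date of admission to current standing Aug 25, 1996, so the next rule applies.
Ibarra and Baptiste both have years on the livery 16 years, so the next rule applies.
Among Ibarra and Baptiste, by admission number (higher first): Ibarra (903) before Baptiste (114).
Among Szabo, Nakamura, Sato and Saleh, by date of admission to current standing (later first): Szabo (Sep 25, 1999) before Nakamura and Sato (Sep 15, 1996) before Saleh (Mar 7, 1994).
Nakamura and Sato both have years on the livery 11 years, so the next rule applies.
Among Nakamura and Sato, by admission number (higher first): Nakamura (986) before Sato (548).
Order: Oyelaran, Okafor, Tran, Ibarra, Baptiste, Szabo, Nakamura, Sato, Saleh.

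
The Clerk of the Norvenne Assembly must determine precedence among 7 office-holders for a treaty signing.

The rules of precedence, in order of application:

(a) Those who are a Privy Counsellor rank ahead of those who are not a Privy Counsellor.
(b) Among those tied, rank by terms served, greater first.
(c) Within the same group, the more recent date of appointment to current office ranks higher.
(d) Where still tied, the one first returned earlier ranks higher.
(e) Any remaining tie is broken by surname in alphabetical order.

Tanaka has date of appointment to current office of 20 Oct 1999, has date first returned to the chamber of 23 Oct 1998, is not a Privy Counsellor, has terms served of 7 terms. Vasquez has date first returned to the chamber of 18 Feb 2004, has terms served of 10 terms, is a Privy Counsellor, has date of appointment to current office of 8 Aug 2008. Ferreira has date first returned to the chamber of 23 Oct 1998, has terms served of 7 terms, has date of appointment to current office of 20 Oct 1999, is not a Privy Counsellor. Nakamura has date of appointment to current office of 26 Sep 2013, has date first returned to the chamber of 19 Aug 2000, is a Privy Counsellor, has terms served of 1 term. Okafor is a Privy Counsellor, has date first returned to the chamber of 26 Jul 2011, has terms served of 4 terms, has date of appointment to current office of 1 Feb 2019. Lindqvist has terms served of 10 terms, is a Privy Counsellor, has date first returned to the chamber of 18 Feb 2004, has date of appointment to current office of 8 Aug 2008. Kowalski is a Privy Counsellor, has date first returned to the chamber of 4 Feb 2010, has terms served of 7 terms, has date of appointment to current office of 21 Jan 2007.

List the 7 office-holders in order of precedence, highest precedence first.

Lindqvist, Vasquez, Kowalski, Okafor, Nakamura, Ferreira, Tanaka

By the first rule: Lindqvist, Vasquez, Kowalski, Okafor and Nakamura (each a Privy Counsellor); then Ferreira and Tanaka (both not a Privy Counsellor).
Among Lindqvist, Vasquez, Kowalski, Okafor and Nakamura, by terms served (higher first): Lindqvist and Vasquez (10 terms) before Kowalski (7 terms) before Okafor (4 terms) before Nakamura (1 term).
Lindqvist and Vasquez both have date of appointment to current office 8 Aug 2008, so the next rule applies.
Lindqvist and Vasquez both have date first returned to the chamber 18 Feb 2004, so the next rule applies.
Among Lindqvist and Vasquez, alphabetically by surname: Lindqvist before Vasquez.
Ferreira and Tanaka both have terms served 7 terms, so the next rule applies.
Ferreira and Tanaka both have date of appointment to current office 20 Oct 1999, so the next rule applies.
Ferreira and Tanaka both have date first returned to the chamber 23 Oct 1998, so the next rule applies.
Among Ferreira and Tanaka, alphabetically by surname: Ferreira before Tanaka.
Full order: Lindqvist, Vasquez, Kowalski, Okafor, Nakamura, Ferreira, Tanaka.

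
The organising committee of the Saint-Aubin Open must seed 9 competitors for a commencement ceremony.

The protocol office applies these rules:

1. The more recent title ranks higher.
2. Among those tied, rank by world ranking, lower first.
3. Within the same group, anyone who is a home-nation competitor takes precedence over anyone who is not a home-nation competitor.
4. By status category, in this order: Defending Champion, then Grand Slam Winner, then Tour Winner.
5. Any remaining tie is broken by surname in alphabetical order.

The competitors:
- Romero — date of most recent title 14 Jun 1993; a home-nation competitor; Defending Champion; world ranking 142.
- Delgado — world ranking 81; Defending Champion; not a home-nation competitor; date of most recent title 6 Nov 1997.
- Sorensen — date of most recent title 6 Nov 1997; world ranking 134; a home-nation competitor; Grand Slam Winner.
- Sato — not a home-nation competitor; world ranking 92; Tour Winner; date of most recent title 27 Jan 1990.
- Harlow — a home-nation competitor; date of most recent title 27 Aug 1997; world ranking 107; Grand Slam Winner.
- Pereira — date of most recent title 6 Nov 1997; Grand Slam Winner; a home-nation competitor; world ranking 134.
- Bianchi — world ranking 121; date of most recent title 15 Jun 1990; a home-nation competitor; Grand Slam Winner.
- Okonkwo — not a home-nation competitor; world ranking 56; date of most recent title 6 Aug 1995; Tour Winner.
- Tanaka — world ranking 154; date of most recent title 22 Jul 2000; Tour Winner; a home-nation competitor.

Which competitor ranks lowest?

By date of most recent title (later first): Tanaka (22 Jul 2000); then Delgado, Pereira and Sorensen (each 6 Nov 1997); then Harlow (27 Aug 1997); then Okonkwo (6 Aug 1995); then Romero (14 Jun 1993); then Bianchi (15 Jun 1990); then Sato (27 Jan 1990).
Among Delgado, Pereira and Sorensen, by world ranking (lower first): Delgado (81) before Pereira and Sorensen (134).
Pereira and Sorensen are each a home-nation competitor, so the next rule applies.
Pereira and Sorensen are each Grand Slam Winner, so the next rule applies.
Among Pereira and Sorensen, alphabetically by surname: Pereira before Sorensen.
Order: Tanaka, Delgado, Pereira, Sorensen, Harlow, Okonkwo, Romero, Bianchi, Sato.

Sato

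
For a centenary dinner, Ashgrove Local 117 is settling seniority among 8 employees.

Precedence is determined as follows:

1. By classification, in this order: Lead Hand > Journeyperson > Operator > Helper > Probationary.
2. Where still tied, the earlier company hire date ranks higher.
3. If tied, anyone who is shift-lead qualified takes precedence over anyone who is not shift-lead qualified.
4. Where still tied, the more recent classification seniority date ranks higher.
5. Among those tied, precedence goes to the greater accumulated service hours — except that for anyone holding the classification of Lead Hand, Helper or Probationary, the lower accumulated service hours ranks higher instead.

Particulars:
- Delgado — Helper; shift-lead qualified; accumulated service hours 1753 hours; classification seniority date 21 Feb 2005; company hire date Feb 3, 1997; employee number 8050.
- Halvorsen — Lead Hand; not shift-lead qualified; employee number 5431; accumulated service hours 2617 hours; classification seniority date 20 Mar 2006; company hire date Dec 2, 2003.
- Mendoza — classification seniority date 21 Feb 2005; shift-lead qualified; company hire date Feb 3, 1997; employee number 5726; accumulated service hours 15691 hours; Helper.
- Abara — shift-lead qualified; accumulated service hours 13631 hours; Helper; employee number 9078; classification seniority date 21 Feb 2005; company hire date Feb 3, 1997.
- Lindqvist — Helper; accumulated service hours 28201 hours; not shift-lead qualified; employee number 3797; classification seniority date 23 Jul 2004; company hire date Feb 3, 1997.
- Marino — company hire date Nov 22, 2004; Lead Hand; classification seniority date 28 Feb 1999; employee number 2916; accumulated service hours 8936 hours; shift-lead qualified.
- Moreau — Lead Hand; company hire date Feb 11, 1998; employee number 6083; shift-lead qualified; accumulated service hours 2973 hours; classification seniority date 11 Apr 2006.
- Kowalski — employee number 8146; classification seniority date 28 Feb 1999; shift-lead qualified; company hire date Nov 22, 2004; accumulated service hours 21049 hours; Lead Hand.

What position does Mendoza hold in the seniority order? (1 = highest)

7

By classification: Moreau, Halvorsen, Marino and Kowalski (Lead Hand); then Delgado, Abara, Mendoza and Lindqvist (Helper).
Among Moreau, Halvorsen, Marino and Kowalski, by company hire date (earlier first): Moreau (Feb 11, 1998) before Halvorsen (Dec 2, 2003) before Marino and Kowalski (Nov 22, 2004).
Marino and Kowalski are each shift-lead qualified, so the next rule applies.
Marino and Kowalski both have classification seniority date 28 Feb 1999, so the next rule applies.
Among Marino and Kowalski, by accumulated service hours (lower first) (reversed rule for this group): Marino (8936 hours) before Kowalski (21049 hours).
Delgado, Abara, Mendoza and Lindqvist all have company hire date Feb 3, 1997, so the next rule applies.
Among Delgado, Abara, Mendoza and Lindqvist, shift-lead qualified before not shift-lead qualified: Delgado, Abara and Mendoza (shift-lead qualified) before Lindqvist (not shift-lead qualified).
Delgado, Abara and Mendoza all have classification seniority date 21 Feb 2005, so the next rule applies.
Among Delgado, Abara and Mendoza, by accumulated service hours (lower first) (reversed rule for this group): Delgado (1753 hours) before Abara (13631 hours) before Mendoza (15691 hours).
Order: Moreau, Halvorsen, Marino, Kowalski, Delgado, Abara, Mendoza, Lindqvist. So position 7.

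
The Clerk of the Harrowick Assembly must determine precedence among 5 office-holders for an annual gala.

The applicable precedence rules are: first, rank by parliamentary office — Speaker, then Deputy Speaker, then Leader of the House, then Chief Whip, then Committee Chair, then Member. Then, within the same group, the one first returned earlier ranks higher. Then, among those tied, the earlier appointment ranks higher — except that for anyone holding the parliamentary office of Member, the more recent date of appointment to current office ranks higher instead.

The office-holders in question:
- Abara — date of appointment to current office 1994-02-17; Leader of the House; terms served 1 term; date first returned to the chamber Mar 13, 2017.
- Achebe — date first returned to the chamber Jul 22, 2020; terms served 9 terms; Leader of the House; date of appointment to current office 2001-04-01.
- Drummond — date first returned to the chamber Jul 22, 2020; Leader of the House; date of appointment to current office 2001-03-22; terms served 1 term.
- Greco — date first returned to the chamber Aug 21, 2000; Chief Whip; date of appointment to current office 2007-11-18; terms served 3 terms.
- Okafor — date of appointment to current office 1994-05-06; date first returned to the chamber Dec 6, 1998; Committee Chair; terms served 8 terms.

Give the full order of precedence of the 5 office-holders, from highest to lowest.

Abara, Drummond, Achebe, Greco, Okafor

By parliamentary office: Abara, Drummond and Achebe (Leader of the House); then Greco (Chief Whip); then Okafor (Committee Chair).
Among Abara, Drummond and Achebe, by date first returned to the chamber (earlier first): Abara (Mar 13, 2017) before Drummond and Achebe (Jul 22, 2020).
Among Drummond and Achebe, by date of appointment to current office (earlier first): Drummond (2001-03-22) before Achebe (2001-04-01).
Full order: Abara, Drummond, Achebe, Greco, Okafor.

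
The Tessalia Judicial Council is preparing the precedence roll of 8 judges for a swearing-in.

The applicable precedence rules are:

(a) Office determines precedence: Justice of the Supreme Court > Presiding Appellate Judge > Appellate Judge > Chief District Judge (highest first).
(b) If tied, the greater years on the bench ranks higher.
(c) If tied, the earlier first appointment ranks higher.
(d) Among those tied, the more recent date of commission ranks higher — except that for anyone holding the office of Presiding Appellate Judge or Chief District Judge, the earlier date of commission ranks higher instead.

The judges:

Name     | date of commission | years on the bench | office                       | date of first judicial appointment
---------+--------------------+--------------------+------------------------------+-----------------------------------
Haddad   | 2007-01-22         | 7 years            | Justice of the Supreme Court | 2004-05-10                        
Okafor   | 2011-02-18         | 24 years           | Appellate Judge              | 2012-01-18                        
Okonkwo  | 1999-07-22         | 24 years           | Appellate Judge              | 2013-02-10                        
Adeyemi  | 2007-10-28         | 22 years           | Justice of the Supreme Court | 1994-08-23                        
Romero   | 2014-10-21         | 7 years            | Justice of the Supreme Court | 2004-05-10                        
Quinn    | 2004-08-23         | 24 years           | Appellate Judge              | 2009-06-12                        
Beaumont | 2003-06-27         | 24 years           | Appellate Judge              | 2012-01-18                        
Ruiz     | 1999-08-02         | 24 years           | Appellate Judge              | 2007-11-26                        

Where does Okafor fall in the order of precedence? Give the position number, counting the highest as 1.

By office: Adeyemi, Romero and Haddad (Justice of the Supreme Court); then Ruiz, Quinn, Okafor, Beaumont and Okonkwo (Appellate Judge).
Among Adeyemi, Romero and Haddad, by years on the bench (higher first): Adeyemi (22 years) before Romero and Haddad (7 years).
Romero and Haddad both have date of first judicial appointment 2004-05-10, so the next rule applies.
Among Romero and Haddad, by date of commission (later first): Romero (2014-10-21) before Haddad (2007-01-22).
Ruiz, Quinn, Okafor, Beaumont and Okonkwo all have years on the bench 24 years, so the next rule applies.
Among Ruiz, Quinn, Okafor, Beaumont and Okonkwo, by date of first judicial appointment (earlier first): Ruiz (2007-11-26) before Quinn (2009-06-12) before Okafor and Beaumont (2012-01-18) before Okonkwo (2013-02-10).
Among Okafor and Beaumont, by date of commission (later first): Okafor (2011-02-18) before Beaumont (2003-06-27).
Order: Adeyemi, Romero, Haddad, Ruiz, Quinn, Okafor, Beaumont, Okonkwo. So position 6.

6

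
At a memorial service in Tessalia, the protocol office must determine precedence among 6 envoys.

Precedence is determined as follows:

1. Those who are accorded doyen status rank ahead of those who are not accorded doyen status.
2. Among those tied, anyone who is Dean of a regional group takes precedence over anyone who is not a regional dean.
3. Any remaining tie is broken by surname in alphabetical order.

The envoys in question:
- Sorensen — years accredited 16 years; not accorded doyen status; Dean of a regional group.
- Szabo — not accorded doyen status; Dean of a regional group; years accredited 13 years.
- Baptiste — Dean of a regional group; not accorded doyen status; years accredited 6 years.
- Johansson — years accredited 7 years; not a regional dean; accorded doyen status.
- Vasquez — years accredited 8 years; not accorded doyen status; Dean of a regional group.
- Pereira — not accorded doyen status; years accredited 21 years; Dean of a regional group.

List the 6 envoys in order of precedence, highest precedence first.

Johansson, Baptiste, Pereira, Sorensen, Szabo, Vasquez

By the first rule: Johansson (accorded doyen status); then Baptiste, Pereira, Sorensen, Szabo and Vasquez (each not accorded doyen status).
Baptiste, Pereira, Sorensen, Szabo and Vasquez are each Dean of a regional group, so the next rule applies.
Among Baptiste, Pereira, Sorensen, Szabo and Vasquez, alphabetically by surname: Baptiste before Pereira before Sorensen before Szabo before Vasquez.
Full order: Johansson, Baptiste, Pereira, Sorensen, Szabo, Vasquez.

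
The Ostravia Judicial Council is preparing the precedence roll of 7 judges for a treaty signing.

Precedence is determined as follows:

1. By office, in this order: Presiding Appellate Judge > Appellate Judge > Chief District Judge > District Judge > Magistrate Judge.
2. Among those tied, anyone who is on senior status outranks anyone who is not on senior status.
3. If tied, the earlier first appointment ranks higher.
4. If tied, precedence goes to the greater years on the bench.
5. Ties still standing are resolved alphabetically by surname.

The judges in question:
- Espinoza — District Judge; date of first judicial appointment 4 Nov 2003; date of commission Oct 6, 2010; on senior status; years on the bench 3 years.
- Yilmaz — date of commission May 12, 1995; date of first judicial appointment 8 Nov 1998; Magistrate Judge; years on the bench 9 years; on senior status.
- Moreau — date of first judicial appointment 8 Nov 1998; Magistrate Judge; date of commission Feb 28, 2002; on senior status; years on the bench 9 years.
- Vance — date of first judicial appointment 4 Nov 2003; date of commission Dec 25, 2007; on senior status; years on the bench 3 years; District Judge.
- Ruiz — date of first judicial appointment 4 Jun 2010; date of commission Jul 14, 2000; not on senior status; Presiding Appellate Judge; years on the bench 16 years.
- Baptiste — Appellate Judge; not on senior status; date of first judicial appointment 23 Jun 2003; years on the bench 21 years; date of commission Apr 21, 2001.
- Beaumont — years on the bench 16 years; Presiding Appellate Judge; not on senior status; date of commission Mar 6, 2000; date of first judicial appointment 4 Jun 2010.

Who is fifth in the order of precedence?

By office: Beaumont and Ruiz (Presiding Appellate Judge); then Baptiste (Appellate Judge); then Espinoza and Vance (District Judge); then Moreau and Yilmaz (Magistrate Judge).
Beaumont and Ruiz are each not on senior status, so the next rule applies.
Beaumont and Ruiz both have date of first judicial appointment 4 Jun 2010, so the next rule applies.
Beaumont and Ruiz both have years on the bench 16 years, so the next rule applies.
Among Beaumont and Ruiz, alphabetically by surname: Beaumont before Ruiz.
Espinoza and Vance are each on senior status, so the next rule applies.
Espinoza and Vance both have date of first judicial appointment 4 Nov 2003, so the next rule applies.
Espinoza and Vance both have years on the bench 3 years, so the next rule applies.
Among Espinoza and Vance, alphabetically by surname: Espinoza before Vance.
Moreau and Yilmaz are each on senior status, so the next rule applies.
Moreau and Yilmaz both have date of first judicial appointment 8 Nov 1998, so the next rule applies.
Moreau and Yilmaz both have years on the bench 9 years, so the next rule applies.
Among Moreau and Yilmaz, alphabetically by surname: Moreau before Yilmaz.
Order: Beaumont, Ruiz, Baptiste, Espinoza, Vance, Moreau, Yilmaz.

Vance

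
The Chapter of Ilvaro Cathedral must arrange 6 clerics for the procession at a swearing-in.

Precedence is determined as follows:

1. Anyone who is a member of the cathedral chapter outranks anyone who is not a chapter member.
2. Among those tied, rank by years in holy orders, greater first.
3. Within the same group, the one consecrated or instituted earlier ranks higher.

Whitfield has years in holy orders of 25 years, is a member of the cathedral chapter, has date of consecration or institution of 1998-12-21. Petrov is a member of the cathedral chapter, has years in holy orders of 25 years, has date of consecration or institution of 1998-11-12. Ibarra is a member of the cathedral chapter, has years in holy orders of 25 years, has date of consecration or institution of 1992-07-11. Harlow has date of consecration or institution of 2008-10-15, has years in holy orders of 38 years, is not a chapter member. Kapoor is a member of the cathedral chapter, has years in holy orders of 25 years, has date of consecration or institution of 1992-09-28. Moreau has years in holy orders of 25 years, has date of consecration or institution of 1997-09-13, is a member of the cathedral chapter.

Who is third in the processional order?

Moreau

By the first rule: Ibarra, Kapoor, Moreau, Petrov and Whitfield (each a member of the cathedral chapter); then Harlow (not a chapter member).
Ibarra, Kapoor, Moreau, Petrov and Whitfield all have years in holy orders 25 years, so the next rule applies.
Among Ibarra, Kapoor, Moreau, Petrov and Whitfield, by date of consecration or institution (earlier first): Ibarra (1992-07-11) before Kapoor (1992-09-28) before Moreau (1997-09-13) before Petrov (1998-11-12) before Whitfield (1998-12-21).
Order: Ibarra, Kapoor, Moreau, Petrov, Whitfield, Harlow.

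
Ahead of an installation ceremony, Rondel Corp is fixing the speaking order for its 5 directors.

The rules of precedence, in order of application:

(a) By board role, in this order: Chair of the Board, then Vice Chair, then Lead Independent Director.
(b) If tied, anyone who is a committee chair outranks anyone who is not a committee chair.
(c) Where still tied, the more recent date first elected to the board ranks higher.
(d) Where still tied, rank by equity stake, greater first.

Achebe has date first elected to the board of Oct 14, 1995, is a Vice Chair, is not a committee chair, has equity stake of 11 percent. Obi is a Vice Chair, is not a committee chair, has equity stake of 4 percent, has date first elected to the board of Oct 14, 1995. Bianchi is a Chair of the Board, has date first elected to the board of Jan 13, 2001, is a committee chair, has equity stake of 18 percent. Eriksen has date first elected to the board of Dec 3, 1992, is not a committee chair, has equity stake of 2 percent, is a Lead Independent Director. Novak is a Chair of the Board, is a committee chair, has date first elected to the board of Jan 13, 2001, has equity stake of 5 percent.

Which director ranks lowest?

Eriksen

By board role: Bianchi and Novak (Chair of the Board); then Achebe and Obi (Vice Chair); then Eriksen (Lead Independent Director).
Bianchi and Novak are each a committee chair, so the next rule applies.
Bianchi and Novak both have date first elected to the board Jan 13, 2001, so the next rule applies.
Among Bianchi and Novak, by equity stake (higher first): Bianchi (18 percent) before Novak (5 percent).
Achebe and Obi are each not a committee chair, so the next rule applies.
Achebe and Obi both have date first elected to the board Oct 14, 1995, so the next rule applies.
Among Achebe and Obi, by equity stake (higher first): Achebe (11 percent) before Obi (4 percent).
Order: Bianchi, Novak, Achebe, Obi, Eriksen.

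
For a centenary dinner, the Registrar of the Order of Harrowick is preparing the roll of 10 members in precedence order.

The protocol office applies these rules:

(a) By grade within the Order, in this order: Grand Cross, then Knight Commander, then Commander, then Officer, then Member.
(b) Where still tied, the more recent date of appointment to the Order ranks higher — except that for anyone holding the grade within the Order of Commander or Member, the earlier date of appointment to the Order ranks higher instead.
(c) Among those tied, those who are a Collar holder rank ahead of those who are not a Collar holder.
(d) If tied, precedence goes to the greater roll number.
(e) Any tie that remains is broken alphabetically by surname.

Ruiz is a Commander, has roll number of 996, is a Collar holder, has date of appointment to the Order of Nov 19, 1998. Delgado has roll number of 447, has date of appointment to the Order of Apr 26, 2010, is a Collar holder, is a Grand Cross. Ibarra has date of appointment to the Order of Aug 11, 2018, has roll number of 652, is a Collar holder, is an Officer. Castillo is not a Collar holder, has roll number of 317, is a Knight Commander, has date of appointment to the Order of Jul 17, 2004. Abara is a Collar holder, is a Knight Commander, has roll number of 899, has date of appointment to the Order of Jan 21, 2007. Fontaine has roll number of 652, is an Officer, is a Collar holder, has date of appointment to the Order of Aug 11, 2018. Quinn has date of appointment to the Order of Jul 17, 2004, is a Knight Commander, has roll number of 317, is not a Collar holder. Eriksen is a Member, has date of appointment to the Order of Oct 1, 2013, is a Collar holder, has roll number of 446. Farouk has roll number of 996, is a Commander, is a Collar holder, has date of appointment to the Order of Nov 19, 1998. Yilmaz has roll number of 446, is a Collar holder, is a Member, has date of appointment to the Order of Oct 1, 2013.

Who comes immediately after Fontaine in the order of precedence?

Ibarra

By grade within the Order: Delgado (Grand Cross); then Abara, Castillo and Quinn (Knight Commander); then Farouk and Ruiz (Commander); then Fontaine and Ibarra (Officer); then Eriksen and Yilmaz (Member).
Among Abara, Castillo and Quinn, by date of appointment to the Order (later first): Abara (Jan 21, 2007) before Castillo and Quinn (Jul 17, 2004).
Castillo and Quinn are each not a Collar holder, so the next rule applies.
Castillo and Quinn both have roll number 317, so the next rule applies.
Among Castillo and Quinn, alphabetically by surname: Castillo before Quinn.
Farouk and Ruiz both have date of appointment to the Order Nov 19, 1998, so the next rule applies.
Farouk and Ruiz are each a Collar holder, so the next rule applies.
Farouk and Ruiz both have roll number 996, so the next rule applies.
Among Farouk and Ruiz, alphabetically by surname: Farouk before Ruiz.
Fontaine and Ibarra both have date of appointment to the Order Aug 11, 2018, so the next rule applies.
Fontaine and Ibarra are each a Collar holder, so the next rule applies.
Fontaine and Ibarra both have roll number 652, so the next rule applies.
Among Fontaine and Ibarra, alphabetically by surname: Fontaine before Ibarra.
Eriksen and Yilmaz both have date of appointment to the Order Oct 1, 2013, so the next rule applies.
Eriksen and Yilmaz are each a Collar holder, so the next rule applies.
Eriksen and Yilmaz both have roll number 446, so the next rule applies.
Among Eriksen and Yilmaz, alphabetically by surname: Eriksen before Yilmaz.
Order: Delgado, Abara, Castillo, Quinn, Farouk, Ruiz, Fontaine, Ibarra, Eriksen, Yilmaz.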